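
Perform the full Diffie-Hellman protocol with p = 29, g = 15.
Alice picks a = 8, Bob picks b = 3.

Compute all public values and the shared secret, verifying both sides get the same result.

Step 1: A = g^a mod p = 15^8 mod 29 = 23.
Step 2: B = g^b mod p = 15^3 mod 29 = 11.
Step 3: Alice computes s = B^a mod p = 11^8 mod 29 = 16.
Step 4: Bob computes s = A^b mod p = 23^3 mod 29 = 16.
Both sides agree: shared secret = 16.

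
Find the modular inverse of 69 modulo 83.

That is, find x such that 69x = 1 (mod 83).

Step 1: We need x such that 69 * x = 1 (mod 83).
Step 2: Using the extended Euclidean algorithm or trial:
  69 * 77 = 5313 = 64 * 83 + 1.
Step 3: Since 5313 mod 83 = 1, the inverse is x = 77.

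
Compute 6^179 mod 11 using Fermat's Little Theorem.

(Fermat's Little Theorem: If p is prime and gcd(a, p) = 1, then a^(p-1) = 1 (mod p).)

Step 1: Since 11 is prime, by Fermat's Little Theorem: 6^10 = 1 (mod 11).
Step 2: Reduce exponent: 179 mod 10 = 9.
Step 3: So 6^179 = 6^9 (mod 11).
Step 4: 6^9 mod 11 = 2.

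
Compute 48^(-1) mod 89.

Step 1: We need x such that 48 * x = 1 (mod 89).
Step 2: Using the extended Euclidean algorithm or trial:
  48 * 13 = 624 = 7 * 89 + 1.
Step 3: Since 624 mod 89 = 1, the inverse is x = 13.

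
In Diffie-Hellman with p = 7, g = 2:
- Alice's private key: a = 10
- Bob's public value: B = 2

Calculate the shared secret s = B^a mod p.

Step 1: s = B^a mod p = 2^10 mod 7.
  2^1 mod 7 = 2
  2^2 mod 7 = (2 * 2) mod 7 = 4
  2^3 mod 7 = (4 * 2) mod 7 = 1
  2^4 mod 7 = (1 * 2) mod 7 = 2
  2^5 mod 7 = (2 * 2) mod 7 = 4
  2^6 mod 7 = (4 * 2) mod 7 = 1
  2^7 mod 7 = (1 * 2) mod 7 = 2
  2^8 mod 7 = (2 * 2) mod 7 = 4
  2^9 mod 7 = (4 * 2) mod 7 = 1
  2^10 mod 7 = (1 * 2) mod 7 = 2
Result: shared secret = 2.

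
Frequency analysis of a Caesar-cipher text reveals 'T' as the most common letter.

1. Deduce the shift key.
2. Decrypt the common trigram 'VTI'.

Step 1: In English, 'E' is the most frequent letter (12.7%).
Step 2: The most frequent ciphertext letter is 'T' (position 19).
Step 3: Shift = (19 - 4) mod 26 = 15.
Step 4: Decrypt 'VTI' by shifting back 15:
  V -> G
  T -> E
  I -> T
Step 5: 'VTI' decrypts to 'GET'.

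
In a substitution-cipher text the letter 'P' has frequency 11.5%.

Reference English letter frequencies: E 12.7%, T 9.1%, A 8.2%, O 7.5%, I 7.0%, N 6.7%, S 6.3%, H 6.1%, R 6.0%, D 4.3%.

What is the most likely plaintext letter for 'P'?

Step 1: The observed frequency is 11.5%.
Step 2: Compare with English frequencies:
  E: 12.7% (difference: 1.2%) <-- closest
  T: 9.1% (difference: 2.4%)
  A: 8.2% (difference: 3.3%)
  O: 7.5% (difference: 4.0%)
  I: 7.0% (difference: 4.5%)
  N: 6.7% (difference: 4.8%)
  S: 6.3% (difference: 5.2%)
  H: 6.1% (difference: 5.4%)
  R: 6.0% (difference: 5.5%)
  D: 4.3% (difference: 7.2%)
Step 3: 'P' most likely represents 'E' (frequency 12.7%).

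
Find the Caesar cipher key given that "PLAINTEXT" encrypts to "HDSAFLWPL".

Step 1: Compare first letters: P (position 15) -> H (position 7).
Step 2: Shift = (7 - 15) mod 26 = 18.
The shift value is 18.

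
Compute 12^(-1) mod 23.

Step 1: We need x such that 12 * x = 1 (mod 23).
Step 2: Using the extended Euclidean algorithm or trial:
  12 * 2 = 24 = 1 * 23 + 1.
Step 3: Since 24 mod 23 = 1, the inverse is x = 2.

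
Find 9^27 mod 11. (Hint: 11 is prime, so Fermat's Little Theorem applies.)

Step 1: Since 11 is prime, by Fermat's Little Theorem: 9^10 = 1 (mod 11).
Step 2: Reduce exponent: 27 mod 10 = 7.
Step 3: So 9^27 = 9^7 (mod 11).
Step 4: 9^7 mod 11 = 4.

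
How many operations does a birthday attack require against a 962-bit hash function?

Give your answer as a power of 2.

Step 1: The birthday paradox gives collision probability ~50% after sqrt(2^n) = 2^(n/2) hashes.
Step 2: For 962-bit output: 2^(962/2) = 2^481.
Step 3: Approximately 2^481 hash computations needed.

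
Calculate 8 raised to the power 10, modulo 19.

Step 1: Compute 8^10 mod 19 step by step, reducing modulo 19 at each step.
  8^1 mod 19 = 8
  8^2 mod 19 = (8 * 8) mod 19 = 7
  8^3 mod 19 = (7 * 8) mod 19 = 18
  8^4 mod 19 = (18 * 8) mod 19 = 11
  8^5 mod 19 = (11 * 8) mod 19 = 12
  8^6 mod 19 = (12 * 8) mod 19 = 1
  8^7 mod 19 = (1 * 8) mod 19 = 8
  8^8 mod 19 = (8 * 8) mod 19 = 7
  8^9 mod 19 = (7 * 8) mod 19 = 18
  8^10 mod 19 = (18 * 8) mod 19 = 11
Step 2: Result = 11.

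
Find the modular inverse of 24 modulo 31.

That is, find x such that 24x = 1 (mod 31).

Step 1: We need x such that 24 * x = 1 (mod 31).
Step 2: Using the extended Euclidean algorithm or trial:
  24 * 22 = 528 = 17 * 31 + 1.
Step 3: Since 528 mod 31 = 1, the inverse is x = 22.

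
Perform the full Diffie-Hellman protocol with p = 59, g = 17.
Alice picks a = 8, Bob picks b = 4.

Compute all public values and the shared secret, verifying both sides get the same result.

Step 1: A = g^a mod p = 17^8 mod 59 = 57.
Step 2: B = g^b mod p = 17^4 mod 59 = 36.
Step 3: Alice computes s = B^a mod p = 36^8 mod 59 = 16.
Step 4: Bob computes s = A^b mod p = 57^4 mod 59 = 16.
Both sides agree: shared secret = 16.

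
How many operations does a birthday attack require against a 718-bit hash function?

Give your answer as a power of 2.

Step 1: The birthday paradox gives collision probability ~50% after sqrt(2^n) = 2^(n/2) hashes.
Step 2: For 718-bit output: 2^(718/2) = 2^359.
Step 3: Approximately 2^359 hash computations needed.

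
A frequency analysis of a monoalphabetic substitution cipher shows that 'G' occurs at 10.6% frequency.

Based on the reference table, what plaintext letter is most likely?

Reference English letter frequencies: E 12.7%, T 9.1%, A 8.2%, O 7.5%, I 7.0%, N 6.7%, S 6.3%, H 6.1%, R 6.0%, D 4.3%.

Step 1: The observed frequency is 10.6%.
Step 2: Compare with English frequencies:
  E: 12.7% (difference: 2.1%)
  T: 9.1% (difference: 1.5%) <-- closest
  A: 8.2% (difference: 2.4%)
  O: 7.5% (difference: 3.1%)
  I: 7.0% (difference: 3.6%)
  N: 6.7% (difference: 3.9%)
  S: 6.3% (difference: 4.3%)
  H: 6.1% (difference: 4.5%)
  R: 6.0% (difference: 4.6%)
  D: 4.3% (difference: 6.3%)
Step 3: 'G' most likely represents 'T' (frequency 9.1%).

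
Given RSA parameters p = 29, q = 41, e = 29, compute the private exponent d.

Step 1: n = 29 * 41 = 1189.
Step 2: phi(n) = 28 * 40 = 1120.
Step 3: Find d such that 29 * d = 1 (mod 1120).
Step 4: d = 29^(-1) mod 1120 = 309.
Verification: 29 * 309 = 8961 = 8 * 1120 + 1.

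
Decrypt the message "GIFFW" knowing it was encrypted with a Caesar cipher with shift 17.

Step 1: Reverse the shift by subtracting 17 from each letter position.
  G (position 6) -> position (6-17) mod 26 = 15 -> P
  I (position 8) -> position (8-17) mod 26 = 17 -> R
  F (position 5) -> position (5-17) mod 26 = 14 -> O
  F (position 5) -> position (5-17) mod 26 = 14 -> O
  W (position 22) -> position (22-17) mod 26 = 5 -> F
Decrypted message: PROOF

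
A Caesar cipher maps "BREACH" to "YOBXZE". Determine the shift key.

Step 1: Compare first letters: B (position 1) -> Y (position 24).
Step 2: Shift = (24 - 1) mod 26 = 23.
The shift value is 23.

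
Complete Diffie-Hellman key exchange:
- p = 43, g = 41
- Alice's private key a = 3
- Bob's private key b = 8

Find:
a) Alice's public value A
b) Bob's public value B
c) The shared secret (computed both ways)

Step 1: A = g^a mod p = 41^3 mod 43 = 35.
Step 2: B = g^b mod p = 41^8 mod 43 = 41.
Step 3: Alice computes s = B^a mod p = 41^3 mod 43 = 35.
Step 4: Bob computes s = A^b mod p = 35^8 mod 43 = 35.
Both sides agree: shared secret = 35.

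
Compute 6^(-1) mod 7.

Step 1: We need x such that 6 * x = 1 (mod 7).
Step 2: Using the extended Euclidean algorithm or trial:
  6 * 6 = 36 = 5 * 7 + 1.
Step 3: Since 36 mod 7 = 1, the inverse is x = 6.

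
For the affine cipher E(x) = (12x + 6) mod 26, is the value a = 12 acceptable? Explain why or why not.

Step 1: Compute gcd(12, 26).
Step 2: gcd(12, 26) = 2.
Since gcd = 2 != 1, 12 shares a common factor with 26, so it cannot be used.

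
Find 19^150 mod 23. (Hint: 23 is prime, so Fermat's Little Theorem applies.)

Step 1: Since 23 is prime, by Fermat's Little Theorem: 19^22 = 1 (mod 23).
Step 2: Reduce exponent: 150 mod 22 = 18.
Step 3: So 19^150 = 19^18 (mod 23).
Step 4: 19^18 mod 23 = 8.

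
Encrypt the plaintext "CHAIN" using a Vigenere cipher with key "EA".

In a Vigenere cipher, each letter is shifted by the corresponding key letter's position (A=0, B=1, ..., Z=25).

Step 1: Repeat key to match plaintext length:
  Plaintext: CHAIN
  Key:       EAEAE
Step 2: Encrypt each letter:
  C(2) + E(4) = (2+4) mod 26 = 6 = G
  H(7) + A(0) = (7+0) mod 26 = 7 = H
  A(0) + E(4) = (0+4) mod 26 = 4 = E
  I(8) + A(0) = (8+0) mod 26 = 8 = I
  N(13) + E(4) = (13+4) mod 26 = 17 = R
Ciphertext: GHEIR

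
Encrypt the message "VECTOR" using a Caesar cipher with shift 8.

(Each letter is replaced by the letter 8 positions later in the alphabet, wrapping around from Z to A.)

Step 1: For each letter, shift forward by 8 positions (mod 26).
  V (position 21) -> position (21+8) mod 26 = 3 -> D
  E (position 4) -> position (4+8) mod 26 = 12 -> M
  C (position 2) -> position (2+8) mod 26 = 10 -> K
  T (position 19) -> position (19+8) mod 26 = 1 -> B
  O (position 14) -> position (14+8) mod 26 = 22 -> W
  R (position 17) -> position (17+8) mod 26 = 25 -> Z
Result: DMKBWZ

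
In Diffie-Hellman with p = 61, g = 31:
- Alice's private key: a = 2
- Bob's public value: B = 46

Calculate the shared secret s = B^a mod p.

Step 1: s = B^a mod p = 46^2 mod 61.
  46^1 mod 61 = 46
  46^2 mod 61 = (46 * 46) mod 61 = 42
Result: shared secret = 42.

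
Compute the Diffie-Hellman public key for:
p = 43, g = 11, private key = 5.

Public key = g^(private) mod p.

Step 1: A = g^a mod p = 11^5 mod 43.
  11^1 mod 43 = 11
  11^2 mod 43 = (11 * 11) mod 43 = 35
  11^3 mod 43 = (35 * 11) mod 43 = 41
  11^4 mod 43 = (41 * 11) mod 43 = 21
  11^5 mod 43 = (21 * 11) mod 43 = 16
Result: A = 16.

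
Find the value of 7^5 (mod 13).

Step 1: Compute 7^5 mod 13 step by step, reducing modulo 13 at each step.
  7^1 mod 13 = 7
  7^2 mod 13 = (7 * 7) mod 13 = 10
  7^3 mod 13 = (10 * 7) mod 13 = 5
  7^4 mod 13 = (5 * 7) mod 13 = 9
  7^5 mod 13 = (9 * 7) mod 13 = 11
Step 2: Result = 11.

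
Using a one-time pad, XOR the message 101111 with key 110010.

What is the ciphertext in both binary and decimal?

Step 1: Write out the XOR operation bit by bit:
  Message: 101111
  Key:     110010
  XOR:     011101
Step 2: Convert to decimal: 011101 = 29.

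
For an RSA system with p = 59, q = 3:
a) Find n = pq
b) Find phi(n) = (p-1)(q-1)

Step 1: n = p * q = 59 * 3 = 177.
Step 2: phi(n) = (p-1)(q-1) = 58 * 2 = 116.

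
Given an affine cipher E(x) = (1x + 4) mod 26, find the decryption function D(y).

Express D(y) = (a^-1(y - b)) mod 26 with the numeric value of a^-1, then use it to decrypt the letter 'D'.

Step 1: Find a^-1, the modular inverse of 1 mod 26.
Step 2: We need 1 * a^-1 = 1 (mod 26).
Step 3: 1 * 1 = 1 = 0 * 26 + 1, so a^-1 = 1.
Step 4: D(y) = 1(y - 4) mod 26.
Step 5: Apply to 'D' (y = 3): D(3) = 1 * (3 - 4) mod 26 = 1 * -1 mod 26 = 25 -> 'Z'.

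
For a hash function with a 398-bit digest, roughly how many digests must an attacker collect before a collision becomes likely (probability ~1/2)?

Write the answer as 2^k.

Step 1: The birthday paradox gives collision probability ~50% after sqrt(2^n) = 2^(n/2) hashes.
Step 2: For 398-bit output: 2^(398/2) = 2^199.
Step 3: Approximately 2^199 hash computations needed.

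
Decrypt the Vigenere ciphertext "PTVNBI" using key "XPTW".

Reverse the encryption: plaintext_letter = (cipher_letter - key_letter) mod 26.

Step 1: Extend key: XPTWXP
Step 2: Decrypt each letter (c - k) mod 26:
  P(15) - X(23) = (15-23) mod 26 = 18 = S
  T(19) - P(15) = (19-15) mod 26 = 4 = E
  V(21) - T(19) = (21-19) mod 26 = 2 = C
  N(13) - W(22) = (13-22) mod 26 = 17 = R
  B(1) - X(23) = (1-23) mod 26 = 4 = E
  I(8) - P(15) = (8-15) mod 26 = 19 = T
Plaintext: SECRET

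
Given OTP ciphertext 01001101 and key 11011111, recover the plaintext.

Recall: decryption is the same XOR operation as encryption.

Step 1: XOR ciphertext with key:
  Ciphertext: 01001101
  Key:        11011111
  XOR:        10010010
Step 2: Plaintext = 10010010 = 146 in decimal.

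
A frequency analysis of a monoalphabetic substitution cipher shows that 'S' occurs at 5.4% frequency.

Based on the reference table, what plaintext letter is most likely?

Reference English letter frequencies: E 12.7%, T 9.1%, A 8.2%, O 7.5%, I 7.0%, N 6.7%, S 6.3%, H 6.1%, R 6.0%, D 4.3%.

Step 1: The observed frequency is 5.4%.
Step 2: Compare with English frequencies:
  E: 12.7% (difference: 7.3%)
  T: 9.1% (difference: 3.7%)
  A: 8.2% (difference: 2.8%)
  O: 7.5% (difference: 2.1%)
  I: 7.0% (difference: 1.6%)
  N: 6.7% (difference: 1.3%)
  S: 6.3% (difference: 0.9%)
  H: 6.1% (difference: 0.7%)
  R: 6.0% (difference: 0.6%) <-- closest
  D: 4.3% (difference: 1.1%)
Step 3: 'S' most likely represents 'R' (frequency 6.0%).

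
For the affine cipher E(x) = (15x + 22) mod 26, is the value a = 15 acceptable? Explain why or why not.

Step 1: Compute gcd(15, 26).
Step 2: gcd(15, 26) = 1.
Since gcd = 1, 15 is coprime with 26, so it is a valid key.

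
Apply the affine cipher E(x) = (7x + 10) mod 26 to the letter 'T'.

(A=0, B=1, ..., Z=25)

Step 1: Convert 'T' to number: x = 19.
Step 2: E(19) = (7 * 19 + 10) mod 26 = 143 mod 26 = 13.
Step 3: Convert 13 back to letter: N.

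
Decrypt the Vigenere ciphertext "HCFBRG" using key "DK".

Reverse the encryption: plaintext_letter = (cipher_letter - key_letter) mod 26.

Step 1: Extend key: DKDKDK
Step 2: Decrypt each letter (c - k) mod 26:
  H(7) - D(3) = (7-3) mod 26 = 4 = E
  C(2) - K(10) = (2-10) mod 26 = 18 = S
  F(5) - D(3) = (5-3) mod 26 = 2 = C
  B(1) - K(10) = (1-10) mod 26 = 17 = R
  R(17) - D(3) = (17-3) mod 26 = 14 = O
  G(6) - K(10) = (6-10) mod 26 = 22 = W
Plaintext: ESCROW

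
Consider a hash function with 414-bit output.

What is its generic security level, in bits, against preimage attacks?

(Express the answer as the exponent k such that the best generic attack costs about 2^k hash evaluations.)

Step 1: The hash has a 414-bit output.
Step 2: Preimage resistance means: given a digest h(x), it should be infeasible to find any input that hashes to it.
With a 414-bit output there are 2^414 possible digests, so a generic brute-force preimage search costs about 2^414 evaluations.
Step 3: Security level = 414 bits.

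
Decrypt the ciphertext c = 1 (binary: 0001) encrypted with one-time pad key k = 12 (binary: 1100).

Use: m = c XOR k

Step 1: XOR ciphertext with key:
  Ciphertext: 0001
  Key:        1100
  XOR:        1101
Step 2: Plaintext = 1101 = 13 in decimal.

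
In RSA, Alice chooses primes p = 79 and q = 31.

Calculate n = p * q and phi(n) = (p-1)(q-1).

Step 1: n = p * q = 79 * 31 = 2449.
Step 2: phi(n) = (p-1)(q-1) = 78 * 30 = 2340.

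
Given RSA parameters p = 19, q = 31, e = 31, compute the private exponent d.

Step 1: n = 19 * 31 = 589.
Step 2: phi(n) = 18 * 30 = 540.
Step 3: Find d such that 31 * d = 1 (mod 540).
Step 4: d = 31^(-1) mod 540 = 331.
Verification: 31 * 331 = 10261 = 19 * 540 + 1.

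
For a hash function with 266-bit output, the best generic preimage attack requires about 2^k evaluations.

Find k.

Step 1: The hash has a 266-bit output.
Step 2: Preimage resistance means: given a digest h(x), it should be infeasible to find any input that hashes to it.
With a 266-bit output there are 2^266 possible digests, so a generic brute-force preimage search costs about 2^266 evaluations.
Step 3: Security level = 266 bits.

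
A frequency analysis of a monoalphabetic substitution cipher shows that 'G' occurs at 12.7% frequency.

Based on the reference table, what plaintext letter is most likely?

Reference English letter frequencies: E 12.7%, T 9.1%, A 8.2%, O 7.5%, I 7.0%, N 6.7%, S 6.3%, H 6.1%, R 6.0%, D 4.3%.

Step 1: The observed frequency is 12.7%.
Step 2: Compare with English frequencies:
  E: 12.7% (difference: 0.0%) <-- closest
  T: 9.1% (difference: 3.6%)
  A: 8.2% (difference: 4.5%)
  O: 7.5% (difference: 5.2%)
  I: 7.0% (difference: 5.7%)
  N: 6.7% (difference: 6.0%)
  S: 6.3% (difference: 6.4%)
  H: 6.1% (difference: 6.6%)
  R: 6.0% (difference: 6.7%)
  D: 4.3% (difference: 8.4%)
Step 3: 'G' most likely represents 'E' (frequency 12.7%).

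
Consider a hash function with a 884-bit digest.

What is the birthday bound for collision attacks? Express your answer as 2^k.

Step 1: The birthday paradox gives collision probability ~50% after sqrt(2^n) = 2^(n/2) hashes.
Step 2: For 884-bit output: 2^(884/2) = 2^442.
Step 3: Approximately 2^442 hash computations needed.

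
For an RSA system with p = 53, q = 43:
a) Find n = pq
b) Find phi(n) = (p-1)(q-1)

Step 1: n = p * q = 53 * 43 = 2279.
Step 2: phi(n) = (p-1)(q-1) = 52 * 42 = 2184.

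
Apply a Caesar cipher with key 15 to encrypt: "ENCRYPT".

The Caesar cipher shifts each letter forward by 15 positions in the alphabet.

Step 1: For each letter, shift forward by 15 positions (mod 26).
  E (position 4) -> position (4+15) mod 26 = 19 -> T
  N (position 13) -> position (13+15) mod 26 = 2 -> C
  C (position 2) -> position (2+15) mod 26 = 17 -> R
  R (position 17) -> position (17+15) mod 26 = 6 -> G
  Y (position 24) -> position (24+15) mod 26 = 13 -> N
  P (position 15) -> position (15+15) mod 26 = 4 -> E
  T (position 19) -> position (19+15) mod 26 = 8 -> I
Result: TCRGNEI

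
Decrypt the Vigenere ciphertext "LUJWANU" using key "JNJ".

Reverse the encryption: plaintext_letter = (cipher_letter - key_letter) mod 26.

Step 1: Extend key: JNJJNJJ
Step 2: Decrypt each letter (c - k) mod 26:
  L(11) - J(9) = (11-9) mod 26 = 2 = C
  U(20) - N(13) = (20-13) mod 26 = 7 = H
  J(9) - J(9) = (9-9) mod 26 = 0 = A
  W(22) - J(9) = (22-9) mod 26 = 13 = N
  A(0) - N(13) = (0-13) mod 26 = 13 = N
  N(13) - J(9) = (13-9) mod 26 = 4 = E
  U(20) - J(9) = (20-9) mod 26 = 11 = L
Plaintext: CHANNEL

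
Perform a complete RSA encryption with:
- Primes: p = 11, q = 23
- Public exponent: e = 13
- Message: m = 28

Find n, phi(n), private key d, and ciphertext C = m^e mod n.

Step 1: n = 11 * 23 = 253.
Step 2: phi(n) = (11-1)(23-1) = 10 * 22 = 220.
Step 3: Find d = 13^(-1) mod 220 = 17.
  Verify: 13 * 17 = 221 = 1 (mod 220).
Step 4: C = 28^13 mod 253 = 205.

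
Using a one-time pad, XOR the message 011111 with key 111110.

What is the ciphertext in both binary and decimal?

Step 1: Write out the XOR operation bit by bit:
  Message: 011111
  Key:     111110
  XOR:     100001
Step 2: Convert to decimal: 100001 = 33.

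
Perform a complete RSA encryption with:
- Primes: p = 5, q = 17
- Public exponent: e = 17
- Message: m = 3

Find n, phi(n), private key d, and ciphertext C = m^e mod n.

Step 1: n = 5 * 17 = 85.
Step 2: phi(n) = (5-1)(17-1) = 4 * 16 = 64.
Step 3: Find d = 17^(-1) mod 64 = 49.
  Verify: 17 * 49 = 833 = 1 (mod 64).
Step 4: C = 3^17 mod 85 = 3.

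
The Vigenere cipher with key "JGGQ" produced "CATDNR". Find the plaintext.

Step 1: Extend key: JGGQJG
Step 2: Decrypt each letter (c - k) mod 26:
  C(2) - J(9) = (2-9) mod 26 = 19 = T
  A(0) - G(6) = (0-6) mod 26 = 20 = U
  T(19) - G(6) = (19-6) mod 26 = 13 = N
  D(3) - Q(16) = (3-16) mod 26 = 13 = N
  N(13) - J(9) = (13-9) mod 26 = 4 = E
  R(17) - G(6) = (17-6) mod 26 = 11 = L
Plaintext: TUNNEL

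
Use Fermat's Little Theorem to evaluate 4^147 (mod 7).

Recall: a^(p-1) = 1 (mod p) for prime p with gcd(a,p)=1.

Step 1: Since 7 is prime, by Fermat's Little Theorem: 4^6 = 1 (mod 7).
Step 2: Reduce exponent: 147 mod 6 = 3.
Step 3: So 4^147 = 4^3 (mod 7).
Step 4: 4^3 mod 7 = 1.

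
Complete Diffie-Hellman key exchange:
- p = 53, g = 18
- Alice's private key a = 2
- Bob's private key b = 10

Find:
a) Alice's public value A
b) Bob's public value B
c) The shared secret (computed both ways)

Step 1: A = g^a mod p = 18^2 mod 53 = 6.
Step 2: B = g^b mod p = 18^10 mod 53 = 38.
Step 3: Alice computes s = B^a mod p = 38^2 mod 53 = 13.
Step 4: Bob computes s = A^b mod p = 6^10 mod 53 = 13.
Both sides agree: shared secret = 13.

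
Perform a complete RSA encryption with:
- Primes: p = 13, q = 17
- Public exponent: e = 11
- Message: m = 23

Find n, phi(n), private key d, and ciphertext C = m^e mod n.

Step 1: n = 13 * 17 = 221.
Step 2: phi(n) = (13-1)(17-1) = 12 * 16 = 192.
Step 3: Find d = 11^(-1) mod 192 = 35.
  Verify: 11 * 35 = 385 = 1 (mod 192).
Step 4: C = 23^11 mod 221 = 56.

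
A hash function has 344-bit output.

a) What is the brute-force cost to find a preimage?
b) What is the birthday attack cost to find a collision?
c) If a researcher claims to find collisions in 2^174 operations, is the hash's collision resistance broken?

Step 1: Preimage resistance requires brute-force of 2^344 operations.
Step 2: Collision resistance (birthday bound) = 2^(344/2) = 2^172.
Step 3: The claimed attack costs 2^174 operations.
Step 4: Since 2^174 >= 2^172, the claimed attack is no faster than the generic birthday attack, so this does not break collision resistance.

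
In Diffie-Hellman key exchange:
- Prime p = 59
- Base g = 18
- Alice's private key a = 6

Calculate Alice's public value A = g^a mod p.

Step 1: A = g^a mod p = 18^6 mod 59.
  18^1 mod 59 = 18
  18^2 mod 59 = (18 * 18) mod 59 = 29
  18^3 mod 59 = (29 * 18) mod 59 = 50
  18^4 mod 59 = (50 * 18) mod 59 = 15
  18^5 mod 59 = (15 * 18) mod 59 = 34
  18^6 mod 59 = (34 * 18) mod 59 = 22
Result: A = 22.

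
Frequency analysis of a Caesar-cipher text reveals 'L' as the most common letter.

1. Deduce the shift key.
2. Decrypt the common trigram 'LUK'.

Step 1: In English, 'E' is the most frequent letter (12.7%).
Step 2: The most frequent ciphertext letter is 'L' (position 11).
Step 3: Shift = (11 - 4) mod 26 = 7.
Step 4: Decrypt 'LUK' by shifting back 7:
  L -> E
  U -> N
  K -> D
Step 5: 'LUK' decrypts to 'END'.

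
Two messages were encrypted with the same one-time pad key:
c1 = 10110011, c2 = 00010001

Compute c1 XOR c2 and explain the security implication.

Step 1: c1 XOR c2 = (m1 XOR k) XOR (m2 XOR k).
Step 2: By XOR associativity/commutativity: = m1 XOR m2 XOR k XOR k = m1 XOR m2.
Step 3: 10110011 XOR 00010001 = 10100010 = 162.
Step 4: The key cancels out! An attacker learns m1 XOR m2 = 162, revealing the relationship between plaintexts.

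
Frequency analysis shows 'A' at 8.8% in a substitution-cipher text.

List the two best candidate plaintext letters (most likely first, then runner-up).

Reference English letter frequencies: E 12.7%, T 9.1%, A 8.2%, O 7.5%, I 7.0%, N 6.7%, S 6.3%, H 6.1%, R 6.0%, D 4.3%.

Step 1: Observed frequency of 'A' is 8.8%.
Step 2: Compute distances to each reference frequency and sort:
  T (9.1%): difference = 0.3% <-- BEST
  A (8.2%): difference = 0.6% <-- RUNNER-UP
  O (7.5%): difference = 1.3%
  I (7.0%): difference = 1.8%
  N (6.7%): difference = 2.1%
Step 3: Most likely is 'T' (9.1%, diff 0.3%); second most likely is 'A' (8.2%, diff 0.6%).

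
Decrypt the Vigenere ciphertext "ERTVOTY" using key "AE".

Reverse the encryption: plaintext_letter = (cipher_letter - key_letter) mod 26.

Step 1: Extend key: AEAEAEA
Step 2: Decrypt each letter (c - k) mod 26:
  E(4) - A(0) = (4-0) mod 26 = 4 = E
  R(17) - E(4) = (17-4) mod 26 = 13 = N
  T(19) - A(0) = (19-0) mod 26 = 19 = T
  V(21) - E(4) = (21-4) mod 26 = 17 = R
  O(14) - A(0) = (14-0) mod 26 = 14 = O
  T(19) - E(4) = (19-4) mod 26 = 15 = P
  Y(24) - A(0) = (24-0) mod 26 = 24 = Y
Plaintext: ENTROPY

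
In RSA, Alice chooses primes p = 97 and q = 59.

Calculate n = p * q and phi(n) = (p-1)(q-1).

Step 1: n = p * q = 97 * 59 = 5723.
Step 2: phi(n) = (p-1)(q-1) = 96 * 58 = 5568.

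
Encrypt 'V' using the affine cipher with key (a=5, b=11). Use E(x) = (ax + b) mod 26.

Step 1: Convert 'V' to number: x = 21.
Step 2: E(21) = (5 * 21 + 11) mod 26 = 116 mod 26 = 12.
Step 3: Convert 12 back to letter: M.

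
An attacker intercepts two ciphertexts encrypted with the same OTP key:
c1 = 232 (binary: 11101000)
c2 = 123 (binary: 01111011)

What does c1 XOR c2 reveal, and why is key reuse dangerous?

Step 1: c1 XOR c2 = (m1 XOR k) XOR (m2 XOR k).
Step 2: By XOR associativity/commutativity: = m1 XOR m2 XOR k XOR k = m1 XOR m2.
Step 3: 11101000 XOR 01111011 = 10010011 = 147.
Step 4: The key cancels out! An attacker learns m1 XOR m2 = 147, revealing the relationship between plaintexts.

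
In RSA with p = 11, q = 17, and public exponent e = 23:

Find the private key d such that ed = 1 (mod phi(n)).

Step 1: n = 11 * 17 = 187.
Step 2: phi(n) = 10 * 16 = 160.
Step 3: Find d such that 23 * d = 1 (mod 160).
Step 4: d = 23^(-1) mod 160 = 7.
Verification: 23 * 7 = 161 = 1 * 160 + 1.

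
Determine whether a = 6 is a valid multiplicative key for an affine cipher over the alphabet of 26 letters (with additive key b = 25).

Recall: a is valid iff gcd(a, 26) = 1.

Step 1: Compute gcd(6, 26).
Step 2: gcd(6, 26) = 2.
Since gcd = 2 != 1, 6 shares a common factor with 26, so it cannot be used.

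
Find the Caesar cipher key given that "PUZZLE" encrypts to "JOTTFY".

Step 1: Compare first letters: P (position 15) -> J (position 9).
Step 2: Shift = (9 - 15) mod 26 = 20.
The shift value is 20.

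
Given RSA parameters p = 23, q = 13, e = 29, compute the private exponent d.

Step 1: n = 23 * 13 = 299.
Step 2: phi(n) = 22 * 12 = 264.
Step 3: Find d such that 29 * d = 1 (mod 264).
Step 4: d = 29^(-1) mod 264 = 173.
Verification: 29 * 173 = 5017 = 19 * 264 + 1.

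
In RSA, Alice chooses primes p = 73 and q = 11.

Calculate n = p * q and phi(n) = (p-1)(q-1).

Step 1: n = p * q = 73 * 11 = 803.
Step 2: phi(n) = (p-1)(q-1) = 72 * 10 = 720.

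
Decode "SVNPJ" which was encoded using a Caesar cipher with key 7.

Step 1: Reverse the shift by subtracting 7 from each letter position.
  S (position 18) -> position (18-7) mod 26 = 11 -> L
  V (position 21) -> position (21-7) mod 26 = 14 -> O
  N (position 13) -> position (13-7) mod 26 = 6 -> G
  P (position 15) -> position (15-7) mod 26 = 8 -> I
  J (position 9) -> position (9-7) mod 26 = 2 -> C
Decrypted message: LOGIC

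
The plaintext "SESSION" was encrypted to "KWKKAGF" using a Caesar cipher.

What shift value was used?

Step 1: Compare first letters: S (position 18) -> K (position 10).
Step 2: Shift = (10 - 18) mod 26 = 18.
The shift value is 18.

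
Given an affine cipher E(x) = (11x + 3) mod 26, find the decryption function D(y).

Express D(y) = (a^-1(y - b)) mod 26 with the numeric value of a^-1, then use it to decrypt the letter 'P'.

Step 1: Find a^-1, the modular inverse of 11 mod 26.
Step 2: We need 11 * a^-1 = 1 (mod 26).
Step 3: 11 * 19 = 209 = 8 * 26 + 1, so a^-1 = 19.
Step 4: D(y) = 19(y - 3) mod 26.
Step 5: Apply to 'P' (y = 15): D(15) = 19 * (15 - 3) mod 26 = 19 * 12 mod 26 = 20 -> 'U'.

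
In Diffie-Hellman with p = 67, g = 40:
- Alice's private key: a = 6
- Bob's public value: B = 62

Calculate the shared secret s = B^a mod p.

Step 1: s = B^a mod p = 62^6 mod 67.
  62^1 mod 67 = 62
  62^2 mod 67 = (62 * 62) mod 67 = 25
  62^3 mod 67 = (25 * 62) mod 67 = 9
  62^4 mod 67 = (9 * 62) mod 67 = 22
  62^5 mod 67 = (22 * 62) mod 67 = 24
  62^6 mod 67 = (24 * 62) mod 67 = 14
Result: shared secret = 14.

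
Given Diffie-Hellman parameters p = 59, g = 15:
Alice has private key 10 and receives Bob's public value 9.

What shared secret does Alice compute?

Step 1: s = B^a mod p = 9^10 mod 59.
  9^1 mod 59 = 9
  9^2 mod 59 = (9 * 9) mod 59 = 22
  9^3 mod 59 = (22 * 9) mod 59 = 21
  9^4 mod 59 = (21 * 9) mod 59 = 12
  9^5 mod 59 = (12 * 9) mod 59 = 49
  9^6 mod 59 = (49 * 9) mod 59 = 28
  9^7 mod 59 = (28 * 9) mod 59 = 16
  9^8 mod 59 = (16 * 9) mod 59 = 26
  9^9 mod 59 = (26 * 9) mod 59 = 57
  9^10 mod 59 = (57 * 9) mod 59 = 41
Result: shared secret = 41.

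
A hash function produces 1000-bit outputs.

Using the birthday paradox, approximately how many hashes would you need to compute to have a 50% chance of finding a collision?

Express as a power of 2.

Step 1: The birthday paradox gives collision probability ~50% after sqrt(2^n) = 2^(n/2) hashes.
Step 2: For 1000-bit output: 2^(1000/2) = 2^500.
Step 3: Approximately 2^500 hash computations needed.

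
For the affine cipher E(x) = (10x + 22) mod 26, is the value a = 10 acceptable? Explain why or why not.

Step 1: Compute gcd(10, 26).
Step 2: gcd(10, 26) = 2.
Since gcd = 2 != 1, 10 shares a common factor with 26, so it cannot be used.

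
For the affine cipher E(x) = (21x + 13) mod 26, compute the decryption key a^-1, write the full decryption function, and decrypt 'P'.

Step 1: Find a^-1, the modular inverse of 21 mod 26.
Step 2: We need 21 * a^-1 = 1 (mod 26).
Step 3: 21 * 5 = 105 = 4 * 26 + 1, so a^-1 = 5.
Step 4: D(y) = 5(y - 13) mod 26.
Step 5: Apply to 'P' (y = 15): D(15) = 5 * (15 - 13) mod 26 = 5 * 2 mod 26 = 10 -> 'K'.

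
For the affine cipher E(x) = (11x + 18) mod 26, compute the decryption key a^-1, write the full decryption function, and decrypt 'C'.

Step 1: Find a^-1, the modular inverse of 11 mod 26.
Step 2: We need 11 * a^-1 = 1 (mod 26).
Step 3: 11 * 19 = 209 = 8 * 26 + 1, so a^-1 = 19.
Step 4: D(y) = 19(y - 18) mod 26.
Step 5: Apply to 'C' (y = 2): D(2) = 19 * (2 - 18) mod 26 = 19 * -16 mod 26 = 8 -> 'I'.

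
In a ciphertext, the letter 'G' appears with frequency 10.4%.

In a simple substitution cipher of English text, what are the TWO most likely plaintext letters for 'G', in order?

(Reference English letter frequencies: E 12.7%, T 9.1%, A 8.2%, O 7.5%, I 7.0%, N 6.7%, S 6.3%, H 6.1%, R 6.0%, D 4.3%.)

Step 1: Observed frequency of 'G' is 10.4%.
Step 2: Compute distances to each reference frequency and sort:
  T (9.1%): difference = 1.3% <-- BEST
  A (8.2%): difference = 2.2% <-- RUNNER-UP
  E (12.7%): difference = 2.3%
  O (7.5%): difference = 2.9%
  I (7.0%): difference = 3.4%
Step 3: Most likely is 'T' (9.1%, diff 1.3%); second most likely is 'A' (8.2%, diff 2.2%).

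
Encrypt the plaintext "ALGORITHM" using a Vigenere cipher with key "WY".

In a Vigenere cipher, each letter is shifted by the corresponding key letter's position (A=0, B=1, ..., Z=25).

Step 1: Repeat key to match plaintext length:
  Plaintext: ALGORITHM
  Key:       WYWYWYWYW
Step 2: Encrypt each letter:
  A(0) + W(22) = (0+22) mod 26 = 22 = W
  L(11) + Y(24) = (11+24) mod 26 = 9 = J
  G(6) + W(22) = (6+22) mod 26 = 2 = C
  O(14) + Y(24) = (14+24) mod 26 = 12 = M
  R(17) + W(22) = (17+22) mod 26 = 13 = N
  I(8) + Y(24) = (8+24) mod 26 = 6 = G
  T(19) + W(22) = (19+22) mod 26 = 15 = P
  H(7) + Y(24) = (7+24) mod 26 = 5 = F
  M(12) + W(22) = (12+22) mod 26 = 8 = I
Ciphertext: WJCMNGPFI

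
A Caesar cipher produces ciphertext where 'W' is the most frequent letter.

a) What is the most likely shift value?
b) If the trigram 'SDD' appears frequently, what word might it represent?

Step 1: In English, 'E' is the most frequent letter (12.7%).
Step 2: The most frequent ciphertext letter is 'W' (position 22).
Step 3: Shift = (22 - 4) mod 26 = 18.
Step 4: Decrypt 'SDD' by shifting back 18:
  S -> A
  D -> L
  D -> L
Step 5: 'SDD' decrypts to 'ALL'.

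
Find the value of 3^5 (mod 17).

Step 1: Compute 3^5 mod 17 step by step, reducing modulo 17 at each step.
  3^1 mod 17 = 3
  3^2 mod 17 = (3 * 3) mod 17 = 9
  3^3 mod 17 = (9 * 3) mod 17 = 10
  3^4 mod 17 = (10 * 3) mod 17 = 13
  3^5 mod 17 = (13 * 3) mod 17 = 5
Step 2: Result = 5.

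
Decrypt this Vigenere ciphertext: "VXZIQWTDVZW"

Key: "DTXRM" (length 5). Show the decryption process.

Step 1: Key 'DTXRM' has length 5. Extended key: DTXRMDTXRMD
Step 2: Decrypt each position:
  V(21) - D(3) = 18 = S
  X(23) - T(19) = 4 = E
  Z(25) - X(23) = 2 = C
  I(8) - R(17) = 17 = R
  Q(16) - M(12) = 4 = E
  W(22) - D(3) = 19 = T
  T(19) - T(19) = 0 = A
  D(3) - X(23) = 6 = G
  V(21) - R(17) = 4 = E
  Z(25) - M(12) = 13 = N
  W(22) - D(3) = 19 = T
Plaintext: SECRETAGENT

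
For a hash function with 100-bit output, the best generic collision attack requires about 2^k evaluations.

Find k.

Step 1: The hash has a 100-bit output.
Step 2: Collision resistance means it should be infeasible to find any x != y with h(x) = h(y).
By the birthday bound, a generic collision search succeeds after about sqrt(2^100) = 2^(100/2) = 2^50 evaluations.
Step 3: Security level = 50 bits.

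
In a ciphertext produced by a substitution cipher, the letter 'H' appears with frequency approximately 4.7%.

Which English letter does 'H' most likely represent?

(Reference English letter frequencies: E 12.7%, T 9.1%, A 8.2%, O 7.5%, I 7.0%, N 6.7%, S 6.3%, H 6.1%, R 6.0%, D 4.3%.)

Step 1: The observed frequency is 4.7%.
Step 2: Compare with English frequencies:
  E: 12.7% (difference: 8.0%)
  T: 9.1% (difference: 4.4%)
  A: 8.2% (difference: 3.5%)
  O: 7.5% (difference: 2.8%)
  I: 7.0% (difference: 2.3%)
  N: 6.7% (difference: 2.0%)
  S: 6.3% (difference: 1.6%)
  H: 6.1% (difference: 1.4%)
  R: 6.0% (difference: 1.3%)
  D: 4.3% (difference: 0.4%) <-- closest
Step 3: 'H' most likely represents 'D' (frequency 4.3%).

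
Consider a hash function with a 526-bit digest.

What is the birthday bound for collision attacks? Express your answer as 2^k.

Step 1: The birthday paradox gives collision probability ~50% after sqrt(2^n) = 2^(n/2) hashes.
Step 2: For 526-bit output: 2^(526/2) = 2^263.
Step 3: Approximately 2^263 hash computations needed.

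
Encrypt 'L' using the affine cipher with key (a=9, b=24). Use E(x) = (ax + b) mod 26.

Step 1: Convert 'L' to number: x = 11.
Step 2: E(11) = (9 * 11 + 24) mod 26 = 123 mod 26 = 19.
Step 3: Convert 19 back to letter: T.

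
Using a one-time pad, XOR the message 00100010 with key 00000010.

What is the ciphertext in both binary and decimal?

Step 1: Write out the XOR operation bit by bit:
  Message: 00100010
  Key:     00000010
  XOR:     00100000
Step 2: Convert to decimal: 00100000 = 32.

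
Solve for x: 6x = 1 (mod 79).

Step 1: We need x such that 6 * x = 1 (mod 79).
Step 2: Using the extended Euclidean algorithm or trial:
  6 * 66 = 396 = 5 * 79 + 1.
Step 3: Since 396 mod 79 = 1, the inverse is x = 66.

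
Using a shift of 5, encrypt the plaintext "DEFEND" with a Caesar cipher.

Step 1: For each letter, shift forward by 5 positions (mod 26).
  D (position 3) -> position (3+5) mod 26 = 8 -> I
  E (position 4) -> position (4+5) mod 26 = 9 -> J
  F (position 5) -> position (5+5) mod 26 = 10 -> K
  E (position 4) -> position (4+5) mod 26 = 9 -> J
  N (position 13) -> position (13+5) mod 26 = 18 -> S
  D (position 3) -> position (3+5) mod 26 = 8 -> I
Result: IJKJSI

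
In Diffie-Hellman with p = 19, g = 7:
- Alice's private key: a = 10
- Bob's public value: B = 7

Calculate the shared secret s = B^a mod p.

Step 1: s = B^a mod p = 7^10 mod 19.
  7^1 mod 19 = 7
  7^2 mod 19 = (7 * 7) mod 19 = 11
  7^3 mod 19 = (11 * 7) mod 19 = 1
  7^4 mod 19 = (1 * 7) mod 19 = 7
  7^5 mod 19 = (7 * 7) mod 19 = 11
  7^6 mod 19 = (11 * 7) mod 19 = 1
  7^7 mod 19 = (1 * 7) mod 19 = 7
  7^8 mod 19 = (7 * 7) mod 19 = 11
  7^9 mod 19 = (11 * 7) mod 19 = 1
  7^10 mod 19 = (1 * 7) mod 19 = 7
Result: shared secret = 7.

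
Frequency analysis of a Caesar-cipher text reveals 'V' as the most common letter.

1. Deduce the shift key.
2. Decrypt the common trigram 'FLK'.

Step 1: In English, 'E' is the most frequent letter (12.7%).
Step 2: The most frequent ciphertext letter is 'V' (position 21).
Step 3: Shift = (21 - 4) mod 26 = 17.
Step 4: Decrypt 'FLK' by shifting back 17:
  F -> O
  L -> U
  K -> T
Step 5: 'FLK' decrypts to 'OUT'.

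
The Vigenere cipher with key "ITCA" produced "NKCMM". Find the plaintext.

Step 1: Extend key: ITCAI
Step 2: Decrypt each letter (c - k) mod 26:
  N(13) - I(8) = (13-8) mod 26 = 5 = F
  K(10) - T(19) = (10-19) mod 26 = 17 = R
  C(2) - C(2) = (2-2) mod 26 = 0 = A
  M(12) - A(0) = (12-0) mod 26 = 12 = M
  M(12) - I(8) = (12-8) mod 26 = 4 = E
Plaintext: FRAME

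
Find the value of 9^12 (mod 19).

Step 1: Compute 9^12 mod 19 step by step, reducing modulo 19 at each step.
  9^1 mod 19 = 9
  9^2 mod 19 = (9 * 9) mod 19 = 5
  9^3 mod 19 = (5 * 9) mod 19 = 7
  9^4 mod 19 = (7 * 9) mod 19 = 6
  9^5 mod 19 = (6 * 9) mod 19 = 16
  9^6 mod 19 = (16 * 9) mod 19 = 11
  9^7 mod 19 = (11 * 9) mod 19 = 4
  9^8 mod 19 = (4 * 9) mod 19 = 17
  9^9 mod 19 = (17 * 9) mod 19 = 1
  9^10 mod 19 = (1 * 9) mod 19 = 9
  9^11 mod 19 = (9 * 9) mod 19 = 5
  9^12 mod 19 = (5 * 9) mod 19 = 7
Step 2: Result = 7.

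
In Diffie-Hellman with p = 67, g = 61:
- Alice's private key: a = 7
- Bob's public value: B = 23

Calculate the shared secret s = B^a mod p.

Step 1: s = B^a mod p = 23^7 mod 67.
  23^1 mod 67 = 23
  23^2 mod 67 = (23 * 23) mod 67 = 60
  23^3 mod 67 = (60 * 23) mod 67 = 40
  23^4 mod 67 = (40 * 23) mod 67 = 49
  23^5 mod 67 = (49 * 23) mod 67 = 55
  23^6 mod 67 = (55 * 23) mod 67 = 59
  23^7 mod 67 = (59 * 23) mod 67 = 17
Result: shared secret = 17.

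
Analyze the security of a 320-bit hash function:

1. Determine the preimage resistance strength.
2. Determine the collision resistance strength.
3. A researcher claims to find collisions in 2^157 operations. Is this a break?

Step 1: Preimage resistance requires brute-force of 2^320 operations.
Step 2: Collision resistance (birthday bound) = 2^(320/2) = 2^160.
Step 3: The claimed attack costs 2^157 operations.
Step 4: Since 2^157 < 2^160, the claimed attack beats the generic birthday bound, so collision resistance is broken.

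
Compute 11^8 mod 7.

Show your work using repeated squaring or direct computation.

Step 1: Compute 11^8 mod 7 step by step, reducing modulo 7 at each step.
  11^1 mod 7 = 4
  11^2 mod 7 = (4 * 11) mod 7 = 2
  11^3 mod 7 = (2 * 11) mod 7 = 1
  11^4 mod 7 = (1 * 11) mod 7 = 4
  11^5 mod 7 = (4 * 11) mod 7 = 2
  11^6 mod 7 = (2 * 11) mod 7 = 1
  11^7 mod 7 = (1 * 11) mod 7 = 4
  11^8 mod 7 = (4 * 11) mod 7 = 2
Step 2: Result = 2.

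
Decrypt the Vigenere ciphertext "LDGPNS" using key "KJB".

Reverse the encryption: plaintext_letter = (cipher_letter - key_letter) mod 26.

Step 1: Extend key: KJBKJB
Step 2: Decrypt each letter (c - k) mod 26:
  L(11) - K(10) = (11-10) mod 26 = 1 = B
  D(3) - J(9) = (3-9) mod 26 = 20 = U
  G(6) - B(1) = (6-1) mod 26 = 5 = F
  P(15) - K(10) = (15-10) mod 26 = 5 = F
  N(13) - J(9) = (13-9) mod 26 = 4 = E
  S(18) - B(1) = (18-1) mod 26 = 17 = R
Plaintext: BUFFER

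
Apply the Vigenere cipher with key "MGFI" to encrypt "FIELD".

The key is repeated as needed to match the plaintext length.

Step 1: Repeat key to match plaintext length:
  Plaintext: FIELD
  Key:       MGFIM
Step 2: Encrypt each letter:
  F(5) + M(12) = (5+12) mod 26 = 17 = R
  I(8) + G(6) = (8+6) mod 26 = 14 = O
  E(4) + F(5) = (4+5) mod 26 = 9 = J
  L(11) + I(8) = (11+8) mod 26 = 19 = T
  D(3) + M(12) = (3+12) mod 26 = 15 = P
Ciphertext: ROJTP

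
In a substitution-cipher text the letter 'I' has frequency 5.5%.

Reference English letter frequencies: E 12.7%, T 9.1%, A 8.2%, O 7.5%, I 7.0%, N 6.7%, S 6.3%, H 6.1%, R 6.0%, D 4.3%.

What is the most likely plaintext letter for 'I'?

Step 1: The observed frequency is 5.5%.
Step 2: Compare with English frequencies:
  E: 12.7% (difference: 7.2%)
  T: 9.1% (difference: 3.6%)
  A: 8.2% (difference: 2.7%)
  O: 7.5% (difference: 2.0%)
  I: 7.0% (difference: 1.5%)
  N: 6.7% (difference: 1.2%)
  S: 6.3% (difference: 0.8%)
  H: 6.1% (difference: 0.6%)
  R: 6.0% (difference: 0.5%) <-- closest
  D: 4.3% (difference: 1.2%)
Step 3: 'I' most likely represents 'R' (frequency 6.0%).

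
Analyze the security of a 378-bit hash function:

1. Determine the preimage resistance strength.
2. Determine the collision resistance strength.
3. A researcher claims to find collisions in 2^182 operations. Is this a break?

Step 1: Preimage resistance requires brute-force of 2^378 operations.
Step 2: Collision resistance (birthday bound) = 2^(378/2) = 2^189.
Step 3: The claimed attack costs 2^182 operations.
Step 4: Since 2^182 < 2^189, the claimed attack beats the generic birthday bound, so collision resistance is broken.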